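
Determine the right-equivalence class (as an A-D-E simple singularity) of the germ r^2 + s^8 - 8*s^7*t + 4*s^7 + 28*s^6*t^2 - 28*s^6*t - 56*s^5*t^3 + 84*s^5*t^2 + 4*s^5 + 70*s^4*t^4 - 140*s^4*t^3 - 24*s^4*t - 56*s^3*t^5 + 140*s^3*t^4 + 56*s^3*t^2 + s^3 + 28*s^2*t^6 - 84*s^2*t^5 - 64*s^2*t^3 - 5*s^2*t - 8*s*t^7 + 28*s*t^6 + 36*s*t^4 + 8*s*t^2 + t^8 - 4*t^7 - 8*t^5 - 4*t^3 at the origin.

D_9

The Hessian of f at 0 is [[0, 0, 0], [0, 0, 0], [0, 0, 2]] with rank 1, so corank 2. A Groebner basis of the Jacobian ideal J(f) in C{s,t,r} is {s^2*t^2 - 12*s^2*t - 4*s^2 + 48*s*t^2 + 18*s*t - 48*t^3 - 20*t^2, -7*s^2*t - 5*s^2/2 + s*t^3 + 28*s*t^2 + 11*s*t - 28*t^3 - 12*t^2, -4*s^2*t - 3*s^2/2 + 16*s*t^2 + 13*s*t/2 + t^4 - 16*t^3 - 7*t^2, s^3 - 6*s^2*t + 12*s*t^2 - 8*t^3, r}; counting standard monomials gives mu = 9. Corank 2; j^3 = (s - 2*t)^2*(s - t) has shape L^2 M (L != M), so D-series; mu = 9 gives D_9.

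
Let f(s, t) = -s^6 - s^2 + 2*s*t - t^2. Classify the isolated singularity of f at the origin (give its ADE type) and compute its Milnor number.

The Hessian of f at 0 has rank 1. Corank 1: A-series; mu = 5 gives A_5.

Type A5, Milnor number mu = 5.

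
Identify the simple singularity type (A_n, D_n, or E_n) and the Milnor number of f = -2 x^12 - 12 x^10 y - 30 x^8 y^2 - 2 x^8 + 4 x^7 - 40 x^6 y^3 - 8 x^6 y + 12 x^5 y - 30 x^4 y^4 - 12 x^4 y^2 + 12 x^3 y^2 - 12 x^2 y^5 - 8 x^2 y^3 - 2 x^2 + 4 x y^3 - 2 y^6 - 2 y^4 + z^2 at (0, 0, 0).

The Hessian of f at 0 has rank 2. Corank 1: A-series; mu = 3 gives A_3.

Type A_3, Milnor number mu = 3.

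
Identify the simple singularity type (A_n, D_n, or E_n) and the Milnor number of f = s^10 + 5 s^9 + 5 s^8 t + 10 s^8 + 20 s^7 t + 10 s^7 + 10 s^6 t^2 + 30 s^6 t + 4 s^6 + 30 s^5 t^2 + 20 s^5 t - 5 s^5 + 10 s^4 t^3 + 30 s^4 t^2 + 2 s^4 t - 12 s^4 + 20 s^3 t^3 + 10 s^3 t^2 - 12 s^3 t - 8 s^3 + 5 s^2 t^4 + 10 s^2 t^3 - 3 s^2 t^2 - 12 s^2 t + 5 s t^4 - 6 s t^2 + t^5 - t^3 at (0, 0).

The Hessian of f at 0 has rank 0. Corank 2; j^3 = -(2*s + t)^3 is a perfect cube, so E-series; the 5-jet and mu = 8 give E_8.

Type E_{8}, Milnor number mu = 8.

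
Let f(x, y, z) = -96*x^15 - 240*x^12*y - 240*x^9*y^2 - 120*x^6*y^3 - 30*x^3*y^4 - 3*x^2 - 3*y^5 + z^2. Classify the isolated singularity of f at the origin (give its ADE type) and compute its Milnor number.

Type A_4, Milnor number mu = 4.

The Hessian of f at 0 has rank 2. Corank 1: A-series; mu = 4 gives A_4.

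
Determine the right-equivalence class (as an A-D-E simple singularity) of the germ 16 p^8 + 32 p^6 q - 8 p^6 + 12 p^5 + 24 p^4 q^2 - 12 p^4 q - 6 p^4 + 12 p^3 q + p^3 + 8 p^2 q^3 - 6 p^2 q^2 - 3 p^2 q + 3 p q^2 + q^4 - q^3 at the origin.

E_6

The Hessian of f at 0 is [[0, 0], [0, 0]] with rank 0, so corank 2. A Groebner basis of the Jacobian ideal J(f) in C{p,q} is {p^3 - 3*p^2/4 + 3*p*q/2 - 3*q^2/4, p^2*q - p^2/2 + p*q - q^2/2, -p^2/4 + p*q^2 + p*q/2 - q^2/4, q^3}; counting standard monomials gives mu = 6. Corank 2; j^3 = (p - q)^3 is a perfect cube, so E-series; the 4-jet and mu = 6 give E_6.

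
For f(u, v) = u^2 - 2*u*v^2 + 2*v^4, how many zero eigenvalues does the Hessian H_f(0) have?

Hessian at 0 has rank 1.

1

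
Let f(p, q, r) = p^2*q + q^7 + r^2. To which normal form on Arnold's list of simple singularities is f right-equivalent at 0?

The Hessian of f at 0 is [[0, 0, 0], [0, 0, 0], [0, 0, 2]] with rank 1, so corank 2. A Groebner basis of the Jacobian ideal J(f) in C{p,q,r} is {p^2/7 + q^6, p^3, p*q, r}; counting standard monomials gives mu = 8. Corank 2; j^3 = p^2*q has shape L^2 M (L != M), so D-series; mu = 8 gives D_8.

D8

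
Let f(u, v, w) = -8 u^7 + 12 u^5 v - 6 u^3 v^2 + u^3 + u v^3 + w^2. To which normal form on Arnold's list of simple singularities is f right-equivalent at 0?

E_{7}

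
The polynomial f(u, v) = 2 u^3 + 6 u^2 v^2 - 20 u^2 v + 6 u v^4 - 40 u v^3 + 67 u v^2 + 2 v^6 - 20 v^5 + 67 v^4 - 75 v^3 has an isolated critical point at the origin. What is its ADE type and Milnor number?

The Hessian of f at 0 is [[0, 0], [0, 0]] with rank 0, so corank 2. A Groebner basis of the Jacobian ideal J(f) in C{u,v} is {v^3, u^2 - 11*v^2/2, u*v - 5*v^2/2}; counting standard monomials gives mu = 4. Corank 2; j^3 = (u - 3*v)*(2*u^2 - 14*u*v + 25*v^2) splits into three distinct lines over C (the quadratic factor has nonzero discriminant), so D_4.

Type D_4, Milnor number mu = 4.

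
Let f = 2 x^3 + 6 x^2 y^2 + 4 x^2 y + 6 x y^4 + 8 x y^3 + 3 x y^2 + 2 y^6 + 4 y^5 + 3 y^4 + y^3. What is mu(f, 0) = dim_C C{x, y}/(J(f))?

The Hessian of f at 0 has rank 0. Corank 2; j^3 = (x + y)*(2*x^2 + 2*x*y + y^2) splits into three distinct lines over C (the quadratic factor has nonzero discriminant), so D_4.

4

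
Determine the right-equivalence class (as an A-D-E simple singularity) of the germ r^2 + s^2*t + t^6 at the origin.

D7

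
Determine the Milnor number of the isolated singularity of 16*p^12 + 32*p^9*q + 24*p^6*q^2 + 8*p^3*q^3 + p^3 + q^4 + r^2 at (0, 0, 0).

6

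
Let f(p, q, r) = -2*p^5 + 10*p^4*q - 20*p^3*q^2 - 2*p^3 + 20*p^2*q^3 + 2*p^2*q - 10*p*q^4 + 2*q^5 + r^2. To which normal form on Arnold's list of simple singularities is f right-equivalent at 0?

The Hessian of f at 0 is [[0, 0, 0], [0, 0, 0], [0, 0, 2]] with rank 1, so corank 2. A Groebner basis of the Jacobian ideal J(f) in C{p,q,r} is {p*q/5 + q^4, p*q^2, p^2 - p*q, r}; counting standard monomials gives mu = 6. Corank 2; j^3 = -2*p^2*(p - q) has shape L^2 M (L != M), so D-series; mu = 6 gives D_6.

D_{6}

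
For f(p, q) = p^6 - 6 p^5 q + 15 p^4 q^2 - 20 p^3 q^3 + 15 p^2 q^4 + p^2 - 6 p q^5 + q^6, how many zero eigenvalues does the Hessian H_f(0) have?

The Hessian at 0 is [[2, 0], [0, 0]] of rank 1; hence corank 1.

1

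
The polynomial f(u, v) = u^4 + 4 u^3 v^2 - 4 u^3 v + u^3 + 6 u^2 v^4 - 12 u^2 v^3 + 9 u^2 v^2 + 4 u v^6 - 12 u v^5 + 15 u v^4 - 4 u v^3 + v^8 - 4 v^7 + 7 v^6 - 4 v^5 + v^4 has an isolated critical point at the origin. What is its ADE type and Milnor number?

The Hessian of f at 0 is [[0, 0], [0, 0]] with rank 0, so corank 2. A Groebner basis of the Jacobian ideal J(f) in C{u,v} is {u^3, u^2*v, u^2/2 + u*v^2, 3*u^2/2 + v^3}; counting standard monomials gives mu = 6. Corank 2; j^3 = u^3 is a perfect cube, so E-series; the 4-jet and mu = 6 give E_6.

Type E_{6}, Milnor number mu = 6.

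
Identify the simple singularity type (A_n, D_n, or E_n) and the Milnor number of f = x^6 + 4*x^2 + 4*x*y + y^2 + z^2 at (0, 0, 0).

Type A_5, Milnor number mu = 5.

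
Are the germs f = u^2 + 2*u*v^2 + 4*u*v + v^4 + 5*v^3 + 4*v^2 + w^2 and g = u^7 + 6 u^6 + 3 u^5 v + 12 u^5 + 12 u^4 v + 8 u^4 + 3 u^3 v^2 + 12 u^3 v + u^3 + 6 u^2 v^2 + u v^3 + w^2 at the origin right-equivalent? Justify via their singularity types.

No.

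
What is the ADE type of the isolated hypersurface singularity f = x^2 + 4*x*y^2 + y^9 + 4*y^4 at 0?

The Hessian of f at 0 has rank 1. Corank 1: A-series; mu = 8 gives A_8.

A8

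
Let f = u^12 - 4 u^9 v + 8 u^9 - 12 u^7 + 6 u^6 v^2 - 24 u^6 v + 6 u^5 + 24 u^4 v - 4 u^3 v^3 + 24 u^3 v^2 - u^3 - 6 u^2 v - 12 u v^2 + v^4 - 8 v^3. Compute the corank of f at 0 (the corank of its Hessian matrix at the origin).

2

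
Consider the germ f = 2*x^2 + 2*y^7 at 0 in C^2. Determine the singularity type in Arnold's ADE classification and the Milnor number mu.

The Hessian of f at 0 is [[4, 0], [0, 0]] with rank 1, so corank 1. A Groebner basis of the Jacobian ideal J(f) in C{x,y} is {y^6, x}; counting standard monomials gives mu = 6. Corank 1: A-series; mu = 6 gives A_6.

Type A6, Milnor number mu = 6.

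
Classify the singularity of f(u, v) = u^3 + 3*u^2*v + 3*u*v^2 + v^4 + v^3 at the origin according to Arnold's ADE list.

The Hessian of f at 0 is [[0, 0], [0, 0]] with rank 0, so corank 2. A Groebner basis of the Jacobian ideal J(f) in C{u,v} is {v^3, u^2 + 2*u*v + v^2}; counting standard monomials gives mu = 6. Corank 2; j^3 = (u + v)^3 is a perfect cube, so E-series; the 4-jet and mu = 6 give E_6.

E_6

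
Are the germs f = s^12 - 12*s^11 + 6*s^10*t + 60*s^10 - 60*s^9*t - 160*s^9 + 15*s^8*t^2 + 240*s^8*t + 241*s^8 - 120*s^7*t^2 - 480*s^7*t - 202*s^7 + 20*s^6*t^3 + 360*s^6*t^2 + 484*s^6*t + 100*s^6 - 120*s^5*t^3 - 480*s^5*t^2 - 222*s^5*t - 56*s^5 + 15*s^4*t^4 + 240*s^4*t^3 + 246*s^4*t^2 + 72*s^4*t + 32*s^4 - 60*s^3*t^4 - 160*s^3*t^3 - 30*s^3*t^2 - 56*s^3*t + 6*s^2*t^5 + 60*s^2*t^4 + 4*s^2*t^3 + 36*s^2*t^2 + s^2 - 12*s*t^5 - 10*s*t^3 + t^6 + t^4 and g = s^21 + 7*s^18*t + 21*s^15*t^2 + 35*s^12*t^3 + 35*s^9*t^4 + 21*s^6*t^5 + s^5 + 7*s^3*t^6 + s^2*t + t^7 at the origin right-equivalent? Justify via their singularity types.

The Hessian of f at 0 is [[2, 0], [0, 0]] with rank 1, so corank 1. A Groebner basis of the Jacobian ideal J(f) in C{s,t} is {t^3, s}; counting standard monomials gives mu = 3. Corank 1: A-series; mu = 3 gives A_3. The Hessian of g at 0 is [[0, 0], [0, 0]] with rank 0, so corank 2. A Groebner basis of the Jacobian ideal J(g) in C{s,t} is {s^2/7 + t^6, s^3, s*t}; counting standard monomials gives mu = 8. Corank 2; j^3 = s^2*t has shape L^2 M (L != M), so D-series; mu = 8 gives D_8. f is A_3 but g is D_8, hence not right-equivalent.

No.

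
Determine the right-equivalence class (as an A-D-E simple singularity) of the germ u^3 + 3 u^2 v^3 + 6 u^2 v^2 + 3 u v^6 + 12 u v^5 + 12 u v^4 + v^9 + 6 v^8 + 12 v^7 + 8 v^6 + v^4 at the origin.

The Hessian of f at 0 has rank 0. Corank 2; j^3 = u^3 is a perfect cube, so E-series; the 4-jet and mu = 6 give E_6.

E_6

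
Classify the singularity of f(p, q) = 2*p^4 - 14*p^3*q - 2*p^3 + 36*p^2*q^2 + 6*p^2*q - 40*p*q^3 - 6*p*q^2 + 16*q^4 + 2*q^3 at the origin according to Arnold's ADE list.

E7

The Hessian of f at 0 has rank 0. Corank 2; j^3 = -2*(p - q)^3 is a perfect cube, so E-series; the 4-jet and mu = 7 give E_7.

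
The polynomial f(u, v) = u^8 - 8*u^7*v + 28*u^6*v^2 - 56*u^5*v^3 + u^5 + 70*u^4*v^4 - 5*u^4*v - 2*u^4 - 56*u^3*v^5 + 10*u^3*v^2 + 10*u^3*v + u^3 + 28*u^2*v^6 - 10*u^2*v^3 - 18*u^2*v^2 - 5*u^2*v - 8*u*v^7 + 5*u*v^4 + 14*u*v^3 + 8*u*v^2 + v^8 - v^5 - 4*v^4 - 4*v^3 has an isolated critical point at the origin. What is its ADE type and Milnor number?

Type D_{9}, Milnor number mu = 9.

The Hessian of f at 0 has rank 0. Corank 2; j^3 = (u - 2*v)^2*(u - v) has shape L^2 M (L != M), so D-series; mu = 9 gives D_9.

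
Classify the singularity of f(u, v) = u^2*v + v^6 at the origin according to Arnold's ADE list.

D_7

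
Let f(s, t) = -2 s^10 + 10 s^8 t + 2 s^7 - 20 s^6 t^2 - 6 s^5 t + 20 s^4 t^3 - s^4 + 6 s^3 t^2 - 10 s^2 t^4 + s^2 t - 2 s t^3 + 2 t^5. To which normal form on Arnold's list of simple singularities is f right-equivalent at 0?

The Hessian of f at 0 has rank 0. Corank 2; j^3 = s^2*t has shape L^2 M (L != M), so D-series; mu = 6 gives D_6.

D6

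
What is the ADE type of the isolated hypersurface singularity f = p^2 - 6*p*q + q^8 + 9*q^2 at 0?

A7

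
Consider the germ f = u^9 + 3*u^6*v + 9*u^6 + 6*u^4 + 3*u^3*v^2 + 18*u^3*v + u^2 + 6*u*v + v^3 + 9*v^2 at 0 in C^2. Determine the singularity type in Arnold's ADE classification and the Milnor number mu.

Type A_2, Milnor number mu = 2.

The Hessian of f at 0 has rank 1. Corank 1: A-series; mu = 2 gives A_2.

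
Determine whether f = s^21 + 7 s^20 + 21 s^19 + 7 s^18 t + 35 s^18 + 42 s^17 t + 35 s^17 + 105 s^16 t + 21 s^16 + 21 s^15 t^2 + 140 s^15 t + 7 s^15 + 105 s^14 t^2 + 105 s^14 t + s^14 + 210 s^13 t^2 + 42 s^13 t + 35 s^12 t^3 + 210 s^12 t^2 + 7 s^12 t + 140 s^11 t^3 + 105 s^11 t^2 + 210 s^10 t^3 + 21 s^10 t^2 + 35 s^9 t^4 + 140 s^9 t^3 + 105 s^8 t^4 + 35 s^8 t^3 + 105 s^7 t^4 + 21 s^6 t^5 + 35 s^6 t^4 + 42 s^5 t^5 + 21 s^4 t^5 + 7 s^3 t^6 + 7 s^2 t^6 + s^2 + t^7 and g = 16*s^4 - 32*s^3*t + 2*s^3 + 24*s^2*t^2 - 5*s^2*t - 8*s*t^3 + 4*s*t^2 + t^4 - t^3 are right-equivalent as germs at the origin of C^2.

No.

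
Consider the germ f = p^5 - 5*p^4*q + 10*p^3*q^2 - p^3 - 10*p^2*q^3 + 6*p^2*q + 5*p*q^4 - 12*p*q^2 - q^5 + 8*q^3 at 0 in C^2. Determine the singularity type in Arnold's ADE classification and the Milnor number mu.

The Hessian of f at 0 has rank 0. Corank 2; j^3 = -(p - 2*q)^3 is a perfect cube, so E-series; the 5-jet and mu = 8 give E_8.

Type E8, Milnor number mu = 8.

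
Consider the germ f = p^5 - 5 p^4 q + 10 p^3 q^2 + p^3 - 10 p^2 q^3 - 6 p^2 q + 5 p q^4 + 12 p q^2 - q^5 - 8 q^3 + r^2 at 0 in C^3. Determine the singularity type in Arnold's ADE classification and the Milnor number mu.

The Hessian of f at 0 has rank 1. Corank 2; j^3 = (p - 2*q)^3 is a perfect cube, so E-series; the 5-jet and mu = 8 give E_8.

Type E_8, Milnor number mu = 8.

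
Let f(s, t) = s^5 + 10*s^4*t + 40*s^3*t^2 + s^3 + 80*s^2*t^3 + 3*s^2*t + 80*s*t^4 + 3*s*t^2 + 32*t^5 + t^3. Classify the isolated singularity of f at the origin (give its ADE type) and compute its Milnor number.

Type E_8, Milnor number mu = 8.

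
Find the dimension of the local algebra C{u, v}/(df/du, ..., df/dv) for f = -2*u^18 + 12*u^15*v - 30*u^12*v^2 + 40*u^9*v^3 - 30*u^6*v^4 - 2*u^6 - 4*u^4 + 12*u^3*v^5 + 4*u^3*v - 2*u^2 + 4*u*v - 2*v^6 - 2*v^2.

The Hessian of f at 0 is [[-4, 4], [4, -4]] with rank 1, so corank 1. A Groebner basis of the Jacobian ideal J(f) in C{u,v} is {u*v^2 + u - v, u + v^3 - v, u^2 - 2*u*v + v^2}; counting standard monomials gives mu = 5. Corank 1: A-series; mu = 5 gives A_5.

5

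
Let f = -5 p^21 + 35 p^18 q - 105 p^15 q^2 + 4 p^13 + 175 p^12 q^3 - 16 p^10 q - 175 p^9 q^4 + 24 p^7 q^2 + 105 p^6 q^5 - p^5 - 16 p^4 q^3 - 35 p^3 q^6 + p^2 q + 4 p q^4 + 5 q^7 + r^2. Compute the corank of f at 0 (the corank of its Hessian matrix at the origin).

2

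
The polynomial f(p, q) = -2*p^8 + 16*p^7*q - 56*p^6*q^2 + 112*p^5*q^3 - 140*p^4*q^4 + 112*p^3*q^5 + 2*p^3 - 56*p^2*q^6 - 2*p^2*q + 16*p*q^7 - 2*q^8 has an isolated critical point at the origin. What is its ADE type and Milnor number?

Type D_{9}, Milnor number mu = 9.

The Hessian of f at 0 has rank 0. Corank 2; j^3 = 2*p^2*(p - q) has shape L^2 M (L != M), so D-series; mu = 9 gives D_9.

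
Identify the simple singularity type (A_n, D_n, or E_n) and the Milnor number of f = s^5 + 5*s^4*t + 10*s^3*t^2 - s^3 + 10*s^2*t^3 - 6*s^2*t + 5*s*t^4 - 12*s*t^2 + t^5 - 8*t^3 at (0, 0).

Type E_8, Milnor number mu = 8.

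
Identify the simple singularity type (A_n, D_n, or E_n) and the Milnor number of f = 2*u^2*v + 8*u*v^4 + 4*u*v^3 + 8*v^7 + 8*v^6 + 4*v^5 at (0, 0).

Type D_{6}, Milnor number mu = 6.

The Hessian of f at 0 has rank 0. Corank 2; j^3 = 2*u^2*v has shape L^2 M (L != M), so D-series; mu = 6 gives D_6.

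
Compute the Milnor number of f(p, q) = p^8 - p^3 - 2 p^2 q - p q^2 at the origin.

9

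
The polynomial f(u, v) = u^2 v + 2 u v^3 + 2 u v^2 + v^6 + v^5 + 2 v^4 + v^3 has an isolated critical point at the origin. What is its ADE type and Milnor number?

The Hessian of f at 0 is [[0, 0], [0, 0]] with rank 0, so corank 2. A Groebner basis of the Jacobian ideal J(f) in C{u,v} is {u^3 - u^2/2 - 7*u*v^2/2 + 3*u*v/2 + 2*v^2, u^2*v + u^2/6 + 13*u*v^2/6 - 5*u*v/6 - v^2, u*v + v^3 + v^2}; counting standard monomials gives mu = 7. Corank 2; j^3 = v*(u + v)^2 has shape L^2 M (L != M), so D-series; mu = 7 gives D_7.

Type D_{7}, Milnor number mu = 7.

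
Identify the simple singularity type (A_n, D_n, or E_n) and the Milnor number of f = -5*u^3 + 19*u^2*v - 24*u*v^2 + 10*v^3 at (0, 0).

Type D4, Milnor number mu = 4.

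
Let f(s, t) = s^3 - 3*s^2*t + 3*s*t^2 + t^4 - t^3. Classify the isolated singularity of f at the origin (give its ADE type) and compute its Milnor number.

The Hessian of f at 0 is [[0, 0], [0, 0]] with rank 0, so corank 2. A Groebner basis of the Jacobian ideal J(f) in C{s,t} is {t^3, s^2 - 2*s*t + t^2}; counting standard monomials gives mu = 6. Corank 2; j^3 = (s - t)^3 is a perfect cube, so E-series; the 4-jet and mu = 6 give E_6.

Type E_{6}, Milnor number mu = 6.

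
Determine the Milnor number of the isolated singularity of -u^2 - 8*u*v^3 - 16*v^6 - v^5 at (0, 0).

4

The Hessian of f at 0 has rank 1. Corank 1: A-series; mu = 4 gives A_4.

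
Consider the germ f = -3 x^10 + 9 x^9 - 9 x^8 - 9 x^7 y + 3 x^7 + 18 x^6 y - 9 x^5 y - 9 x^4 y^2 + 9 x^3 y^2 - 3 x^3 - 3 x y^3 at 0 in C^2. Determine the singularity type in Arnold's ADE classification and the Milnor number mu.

Type E_{7}, Milnor number mu = 7.

The Hessian of f at 0 has rank 0. Corank 2; j^3 = -3*x^3 is a perfect cube, so E-series; the 4-jet and mu = 7 give E_7.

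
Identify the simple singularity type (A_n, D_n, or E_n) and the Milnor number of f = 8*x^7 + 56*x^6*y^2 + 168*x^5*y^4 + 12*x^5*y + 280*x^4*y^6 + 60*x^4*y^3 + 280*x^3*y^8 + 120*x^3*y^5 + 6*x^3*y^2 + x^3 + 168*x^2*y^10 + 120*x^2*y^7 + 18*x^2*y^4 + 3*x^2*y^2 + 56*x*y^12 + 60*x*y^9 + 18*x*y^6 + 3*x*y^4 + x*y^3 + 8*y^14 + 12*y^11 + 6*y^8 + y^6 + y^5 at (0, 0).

Type E_{7}, Milnor number mu = 7.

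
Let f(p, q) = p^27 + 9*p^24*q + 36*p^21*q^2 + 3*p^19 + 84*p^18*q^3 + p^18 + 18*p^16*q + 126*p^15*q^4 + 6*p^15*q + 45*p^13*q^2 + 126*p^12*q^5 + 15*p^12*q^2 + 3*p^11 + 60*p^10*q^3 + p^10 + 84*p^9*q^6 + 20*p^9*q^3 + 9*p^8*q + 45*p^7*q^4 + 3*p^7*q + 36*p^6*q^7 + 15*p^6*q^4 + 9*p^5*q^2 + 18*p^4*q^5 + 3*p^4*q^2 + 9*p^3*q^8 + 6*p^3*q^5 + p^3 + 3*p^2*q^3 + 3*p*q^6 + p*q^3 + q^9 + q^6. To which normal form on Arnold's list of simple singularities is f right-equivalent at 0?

E7

The Hessian of f at 0 has rank 0. Corank 2; j^3 = p^3 is a perfect cube, so E-series; the 4-jet and mu = 7 give E_7.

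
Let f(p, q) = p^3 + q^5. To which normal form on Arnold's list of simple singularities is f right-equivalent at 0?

E8

The Hessian of f at 0 has rank 0. Corank 2; j^3 = p^3 is a perfect cube, so E-series; the 5-jet and mu = 8 give E_8.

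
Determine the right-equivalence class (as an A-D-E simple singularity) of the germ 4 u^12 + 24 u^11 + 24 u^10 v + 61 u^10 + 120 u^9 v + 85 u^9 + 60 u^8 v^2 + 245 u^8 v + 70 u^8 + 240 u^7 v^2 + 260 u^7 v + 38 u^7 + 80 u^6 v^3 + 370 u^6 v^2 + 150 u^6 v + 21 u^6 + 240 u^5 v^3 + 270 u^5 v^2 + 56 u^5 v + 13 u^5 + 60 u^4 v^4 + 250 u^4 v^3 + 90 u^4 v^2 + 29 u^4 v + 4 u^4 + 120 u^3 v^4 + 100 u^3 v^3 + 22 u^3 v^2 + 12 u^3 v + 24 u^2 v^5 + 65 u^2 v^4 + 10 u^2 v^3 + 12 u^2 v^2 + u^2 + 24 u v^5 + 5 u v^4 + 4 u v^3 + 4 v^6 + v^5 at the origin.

A4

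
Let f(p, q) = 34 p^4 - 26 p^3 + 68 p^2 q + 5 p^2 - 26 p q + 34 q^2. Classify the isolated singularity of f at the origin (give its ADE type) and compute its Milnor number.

Type A_1, Milnor number mu = 1.

The Hessian of f at 0 has rank 2. Corank 0: nondegenerate Morse point, so A_1.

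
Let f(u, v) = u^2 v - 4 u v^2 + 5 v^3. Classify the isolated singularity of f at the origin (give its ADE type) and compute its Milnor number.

The Hessian of f at 0 is [[0, 0], [0, 0]] with rank 0, so corank 2. A Groebner basis of the Jacobian ideal J(f) in C{u,v} is {v^3, u^2 - v^2, u*v - 2*v^2}; counting standard monomials gives mu = 4. Corank 2; j^3 = v*(u^2 - 4*u*v + 5*v^2) splits into three distinct lines over C (the quadratic factor has nonzero discriminant), so D_4.

Type D_{4}, Milnor number mu = 4.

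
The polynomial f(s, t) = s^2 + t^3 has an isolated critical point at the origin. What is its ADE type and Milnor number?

Type A2, Milnor number mu = 2.

The Hessian of f at 0 has rank 1. Corank 1: A-series; mu = 2 gives A_2.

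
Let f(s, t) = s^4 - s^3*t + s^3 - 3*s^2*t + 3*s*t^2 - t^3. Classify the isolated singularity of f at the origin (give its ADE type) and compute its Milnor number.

Type E_{7}, Milnor number mu = 7.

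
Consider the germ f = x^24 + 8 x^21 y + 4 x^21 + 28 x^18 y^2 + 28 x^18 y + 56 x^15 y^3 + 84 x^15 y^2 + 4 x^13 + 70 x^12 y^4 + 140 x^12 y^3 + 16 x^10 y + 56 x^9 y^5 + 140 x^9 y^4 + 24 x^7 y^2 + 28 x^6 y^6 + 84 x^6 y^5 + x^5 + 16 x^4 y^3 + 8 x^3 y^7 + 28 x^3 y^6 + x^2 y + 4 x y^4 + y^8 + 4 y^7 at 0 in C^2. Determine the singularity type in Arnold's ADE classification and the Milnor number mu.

The Hessian of f at 0 has rank 0. Corank 2; j^3 = x^2*y has shape L^2 M (L != M), so D-series; mu = 9 gives D_9.

Type D9, Milnor number mu = 9.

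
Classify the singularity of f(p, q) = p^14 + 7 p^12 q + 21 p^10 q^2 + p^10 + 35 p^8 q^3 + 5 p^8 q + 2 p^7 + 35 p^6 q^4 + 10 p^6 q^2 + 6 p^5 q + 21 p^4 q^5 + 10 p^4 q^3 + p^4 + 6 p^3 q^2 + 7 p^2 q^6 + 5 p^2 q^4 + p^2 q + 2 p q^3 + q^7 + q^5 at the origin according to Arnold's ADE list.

D_{8}

The Hessian of f at 0 has rank 0. Corank 2; j^3 = p^2*q has shape L^2 M (L != M), so D-series; mu = 8 gives D_8.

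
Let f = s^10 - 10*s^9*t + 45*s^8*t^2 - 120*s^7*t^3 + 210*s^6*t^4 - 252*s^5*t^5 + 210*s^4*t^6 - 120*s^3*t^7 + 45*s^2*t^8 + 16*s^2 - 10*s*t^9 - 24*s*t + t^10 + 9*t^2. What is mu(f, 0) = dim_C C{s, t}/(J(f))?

9

The Hessian of f at 0 has rank 1. Corank 1: A-series; mu = 9 gives A_9.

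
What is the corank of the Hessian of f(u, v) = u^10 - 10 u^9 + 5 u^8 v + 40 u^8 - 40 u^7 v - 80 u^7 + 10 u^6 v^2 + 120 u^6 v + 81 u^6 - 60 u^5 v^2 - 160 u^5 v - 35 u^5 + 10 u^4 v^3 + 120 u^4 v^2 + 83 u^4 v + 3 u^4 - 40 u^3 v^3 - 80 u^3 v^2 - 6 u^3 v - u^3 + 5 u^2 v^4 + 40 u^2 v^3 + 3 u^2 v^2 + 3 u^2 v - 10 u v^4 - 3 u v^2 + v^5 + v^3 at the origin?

2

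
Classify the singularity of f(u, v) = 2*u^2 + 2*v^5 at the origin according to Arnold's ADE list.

A_4

The Hessian of f at 0 has rank 1. Corank 1: A-series; mu = 4 gives A_4.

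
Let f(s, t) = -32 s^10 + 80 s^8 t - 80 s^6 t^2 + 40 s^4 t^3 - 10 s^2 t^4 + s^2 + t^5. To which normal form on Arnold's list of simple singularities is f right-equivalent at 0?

The Hessian of f at 0 is [[2, 0], [0, 0]] with rank 1, so corank 1. A Groebner basis of the Jacobian ideal J(f) in C{s,t} is {t^4, s}; counting standard monomials gives mu = 4. Corank 1: A-series; mu = 4 gives A_4.

A_4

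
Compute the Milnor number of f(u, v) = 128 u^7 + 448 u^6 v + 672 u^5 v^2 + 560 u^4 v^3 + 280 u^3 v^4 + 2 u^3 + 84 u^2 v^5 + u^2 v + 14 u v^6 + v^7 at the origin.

8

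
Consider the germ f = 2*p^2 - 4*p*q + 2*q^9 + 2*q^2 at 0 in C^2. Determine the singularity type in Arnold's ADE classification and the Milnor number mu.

Type A_{8}, Milnor number mu = 8.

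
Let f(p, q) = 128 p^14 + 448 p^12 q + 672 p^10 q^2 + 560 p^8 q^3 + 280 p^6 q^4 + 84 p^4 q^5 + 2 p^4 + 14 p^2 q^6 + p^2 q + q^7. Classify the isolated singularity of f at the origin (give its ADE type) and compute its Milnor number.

The Hessian of f at 0 is [[0, 0], [0, 0]] with rank 0, so corank 2. A Groebner basis of the Jacobian ideal J(f) in C{p,q} is {p^2/7 + q^6, p^3, p*q}; counting standard monomials gives mu = 8. Corank 2; j^3 = p^2*q has shape L^2 M (L != M), so D-series; mu = 8 gives D_8.

Type D_{8}, Milnor number mu = 8.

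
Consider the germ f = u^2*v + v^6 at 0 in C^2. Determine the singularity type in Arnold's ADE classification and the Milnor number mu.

The Hessian of f at 0 has rank 0. Corank 2; j^3 = u^2*v has shape L^2 M (L != M), so D-series; mu = 7 gives D_7.

Type D_{7}, Milnor number mu = 7.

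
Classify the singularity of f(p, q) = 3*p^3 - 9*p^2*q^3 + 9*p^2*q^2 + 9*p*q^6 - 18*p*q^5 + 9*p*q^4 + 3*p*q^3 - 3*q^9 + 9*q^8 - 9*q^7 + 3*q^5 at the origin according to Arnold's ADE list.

The Hessian of f at 0 has rank 0. Corank 2; j^3 = 3*p^3 is a perfect cube, so E-series; the 4-jet and mu = 7 give E_7.

E_{7}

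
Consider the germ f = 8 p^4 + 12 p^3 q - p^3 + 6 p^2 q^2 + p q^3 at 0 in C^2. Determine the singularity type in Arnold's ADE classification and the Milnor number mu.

Type E_{7}, Milnor number mu = 7.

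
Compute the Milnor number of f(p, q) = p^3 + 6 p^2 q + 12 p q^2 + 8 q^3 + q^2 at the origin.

2

The Hessian of f at 0 has rank 1. Corank 1: A-series; mu = 2 gives A_2.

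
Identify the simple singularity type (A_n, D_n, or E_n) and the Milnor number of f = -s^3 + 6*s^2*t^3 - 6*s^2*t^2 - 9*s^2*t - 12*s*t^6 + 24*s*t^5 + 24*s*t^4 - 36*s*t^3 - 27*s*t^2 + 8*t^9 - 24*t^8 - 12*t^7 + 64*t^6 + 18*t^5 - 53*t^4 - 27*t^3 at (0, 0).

The Hessian of f at 0 is [[0, 0], [0, 0]] with rank 0, so corank 2. A Groebner basis of the Jacobian ideal J(f) in C{s,t} is {s^3 + 27*s^2/4 + 81*s*t/2 + 243*t^2/4, s^2*t - 3*s^2/2 - 9*s*t - 27*t^2/2, s^2/4 + s*t^2 + 3*s*t/2 + 9*t^2/4, t^3}; counting standard monomials gives mu = 6. Corank 2; j^3 = -(s + 3*t)^3 is a perfect cube, so E-series; the 4-jet and mu = 6 give E_6.

Type E6, Milnor number mu = 6.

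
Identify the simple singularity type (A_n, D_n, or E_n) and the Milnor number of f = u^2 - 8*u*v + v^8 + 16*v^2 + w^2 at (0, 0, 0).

Type A_7, Milnor number mu = 7.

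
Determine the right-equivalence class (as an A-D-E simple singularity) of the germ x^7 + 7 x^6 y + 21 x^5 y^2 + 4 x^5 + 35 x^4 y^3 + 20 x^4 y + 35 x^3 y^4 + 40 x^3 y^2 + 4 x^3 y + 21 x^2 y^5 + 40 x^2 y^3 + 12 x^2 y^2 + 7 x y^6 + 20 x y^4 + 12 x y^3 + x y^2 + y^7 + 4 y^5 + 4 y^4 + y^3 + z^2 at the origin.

The Hessian of f at 0 has rank 1. Corank 2; j^3 = y^2*(x + y) has shape L^2 M (L != M), so D-series; mu = 8 gives D_8.

D8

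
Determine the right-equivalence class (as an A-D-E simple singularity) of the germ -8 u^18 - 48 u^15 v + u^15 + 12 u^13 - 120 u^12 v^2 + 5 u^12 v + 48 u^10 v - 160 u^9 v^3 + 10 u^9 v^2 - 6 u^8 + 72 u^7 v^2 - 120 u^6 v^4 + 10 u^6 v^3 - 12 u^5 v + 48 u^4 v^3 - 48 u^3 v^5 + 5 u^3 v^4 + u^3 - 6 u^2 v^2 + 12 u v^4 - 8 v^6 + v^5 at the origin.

The Hessian of f at 0 has rank 0. Corank 2; j^3 = u^3 is a perfect cube, so E-series; the 5-jet and mu = 8 give E_8.

E_8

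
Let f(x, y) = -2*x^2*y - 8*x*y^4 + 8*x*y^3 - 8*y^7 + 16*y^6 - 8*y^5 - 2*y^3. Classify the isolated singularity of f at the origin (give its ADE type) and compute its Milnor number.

The Hessian of f at 0 is [[0, 0], [0, 0]] with rank 0, so corank 2. A Groebner basis of the Jacobian ideal J(f) in C{x,y} is {y^3, x^2 + 3*y^2, x*y}; counting standard monomials gives mu = 4. Corank 2; j^3 = -2*y*(x^2 + y^2) splits into three distinct lines over C (the quadratic factor has nonzero discriminant), so D_4.

Type D4, Milnor number mu = 4.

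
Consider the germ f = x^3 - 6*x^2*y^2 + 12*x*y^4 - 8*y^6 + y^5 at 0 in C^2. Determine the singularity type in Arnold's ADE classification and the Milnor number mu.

Type E_8, Milnor number mu = 8.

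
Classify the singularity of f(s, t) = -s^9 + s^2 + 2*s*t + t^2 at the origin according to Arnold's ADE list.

A8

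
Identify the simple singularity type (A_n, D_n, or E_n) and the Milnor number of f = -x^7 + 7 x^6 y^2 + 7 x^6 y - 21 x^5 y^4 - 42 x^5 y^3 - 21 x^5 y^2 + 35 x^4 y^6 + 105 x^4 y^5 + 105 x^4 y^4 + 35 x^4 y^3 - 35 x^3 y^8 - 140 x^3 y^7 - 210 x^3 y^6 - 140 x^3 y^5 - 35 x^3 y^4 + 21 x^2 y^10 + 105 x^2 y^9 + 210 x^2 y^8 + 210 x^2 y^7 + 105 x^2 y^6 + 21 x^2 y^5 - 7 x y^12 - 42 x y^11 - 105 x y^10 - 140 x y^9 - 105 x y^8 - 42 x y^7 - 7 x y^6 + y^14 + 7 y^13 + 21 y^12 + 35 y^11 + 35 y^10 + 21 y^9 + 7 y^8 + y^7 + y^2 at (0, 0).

The Hessian of f at 0 is [[0, 0], [0, 2]] with rank 1, so corank 1. A Groebner basis of the Jacobian ideal J(f) in C{x,y} is {x^6, y}; counting standard monomials gives mu = 6. Corank 1: A-series; mu = 6 gives A_6.

Type A_6, Milnor number mu = 6.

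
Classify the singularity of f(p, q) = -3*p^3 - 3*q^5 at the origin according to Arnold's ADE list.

The Hessian of f at 0 has rank 0. Corank 2; j^3 = -3*p^3 is a perfect cube, so E-series; the 5-jet and mu = 8 give E_8.

E_{8}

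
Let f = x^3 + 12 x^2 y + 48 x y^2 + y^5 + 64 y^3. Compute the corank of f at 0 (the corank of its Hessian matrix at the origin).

The Hessian at 0 is [[0, 0], [0, 0]] of rank 0; hence corank 2.

2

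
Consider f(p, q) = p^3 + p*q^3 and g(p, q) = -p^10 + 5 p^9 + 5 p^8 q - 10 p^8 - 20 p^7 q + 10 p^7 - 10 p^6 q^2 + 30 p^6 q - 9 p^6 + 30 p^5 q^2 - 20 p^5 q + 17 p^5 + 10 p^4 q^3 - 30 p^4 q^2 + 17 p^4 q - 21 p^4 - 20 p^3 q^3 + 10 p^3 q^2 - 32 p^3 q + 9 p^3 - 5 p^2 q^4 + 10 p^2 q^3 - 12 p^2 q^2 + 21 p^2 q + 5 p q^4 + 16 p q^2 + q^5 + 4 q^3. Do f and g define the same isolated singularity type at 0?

No.

The Hessian of f at 0 is [[0, 0], [0, 0]] with rank 0, so corank 2. A Groebner basis of the Jacobian ideal J(f) in C{p,q} is {p^3, p*q^2, 3*p^2 + q^3}; counting standard monomials gives mu = 7. Corank 2; j^3 = p^3 is a perfect cube, so E-series; the 4-jet and mu = 7 give E_7. The Hessian of g at 0 is [[0, 0], [0, 0]] with rank 0, so corank 2. A Groebner basis of the Jacobian ideal J(g) in C{p,q} is {p^3 - 111*p^2/59 - 89*p*q/59 - 10*q^2/59, p^2*q + 45*p^2/118 - 117*p*q/118 - 49*q^2/59, 729*p^2/236 + p*q^2 + 1503*p*q/236 + 339*q^2/118, -81*p^2/8 - 135*p*q/8 + q^3 - 27*q^2/4}; counting standard monomials gives mu = 6. Corank 2; j^3 = (p + q)*(3*p + 2*q)^2 has shape L^2 M (L != M), so D-series; mu = 6 gives D_6. f is E_7 but g is D_6, hence not right-equivalent.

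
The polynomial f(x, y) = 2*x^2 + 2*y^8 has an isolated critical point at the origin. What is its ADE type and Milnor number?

The Hessian of f at 0 has rank 1. Corank 1: A-series; mu = 7 gives A_7.

Type A7, Milnor number mu = 7.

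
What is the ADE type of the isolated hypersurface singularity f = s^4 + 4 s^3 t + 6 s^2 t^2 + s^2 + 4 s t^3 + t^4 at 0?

The Hessian of f at 0 has rank 1. Corank 1: A-series; mu = 3 gives A_3.

A_{3}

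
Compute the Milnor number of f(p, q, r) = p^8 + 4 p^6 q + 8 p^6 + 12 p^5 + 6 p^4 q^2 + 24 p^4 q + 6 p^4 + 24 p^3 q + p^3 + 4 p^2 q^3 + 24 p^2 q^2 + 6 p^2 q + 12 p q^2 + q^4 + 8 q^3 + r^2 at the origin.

6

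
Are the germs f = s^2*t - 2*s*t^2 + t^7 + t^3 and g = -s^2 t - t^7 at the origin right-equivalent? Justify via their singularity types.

The Hessian of f at 0 is [[0, 0], [0, 0]] with rank 0, so corank 2. A Groebner basis of the Jacobian ideal J(f) in C{s,t} is {s^2/7 + t^6 - t^2/7, s^3 - t^3, s*t - t^2}; counting standard monomials gives mu = 8. Corank 2; j^3 = t*(s - t)^2 has shape L^2 M (L != M), so D-series; mu = 8 gives D_8. The Hessian of g at 0 is [[0, 0], [0, 0]] with rank 0, so corank 2. A Groebner basis of the Jacobian ideal J(g) in C{s,t} is {s^2/7 + t^6, s^3, s*t}; counting standard monomials gives mu = 8. Corank 2; j^3 = -s^2*t has shape L^2 M (L != M), so D-series; mu = 8 gives D_8. Both have type D_8, hence right-equivalent.

Yes.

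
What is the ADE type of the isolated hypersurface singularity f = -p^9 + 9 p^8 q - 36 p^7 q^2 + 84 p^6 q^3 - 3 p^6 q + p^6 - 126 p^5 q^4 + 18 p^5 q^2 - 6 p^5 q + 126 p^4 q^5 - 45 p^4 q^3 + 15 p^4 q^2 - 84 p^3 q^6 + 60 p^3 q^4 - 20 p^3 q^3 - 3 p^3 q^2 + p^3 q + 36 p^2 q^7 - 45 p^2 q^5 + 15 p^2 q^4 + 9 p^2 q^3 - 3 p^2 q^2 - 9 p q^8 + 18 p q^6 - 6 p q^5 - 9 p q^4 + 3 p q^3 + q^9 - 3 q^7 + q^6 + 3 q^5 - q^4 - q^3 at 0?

E_{7}

The Hessian of f at 0 has rank 0. Corank 2; j^3 = -q^3 is a perfect cube, so E-series; the 4-jet and mu = 7 give E_7.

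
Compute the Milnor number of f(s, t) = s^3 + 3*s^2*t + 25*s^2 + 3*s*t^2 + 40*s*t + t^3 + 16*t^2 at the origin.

2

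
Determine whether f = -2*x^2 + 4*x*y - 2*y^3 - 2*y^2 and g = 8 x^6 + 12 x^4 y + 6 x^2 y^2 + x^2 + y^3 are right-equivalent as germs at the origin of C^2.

The Hessian of f at 0 has rank 1. Corank 1: A-series; mu = 2 gives A_2. The Hessian of g at 0 has rank 1. Corank 1: A-series; mu = 2 gives A_2. Both have type A_2, hence right-equivalent.

Yes.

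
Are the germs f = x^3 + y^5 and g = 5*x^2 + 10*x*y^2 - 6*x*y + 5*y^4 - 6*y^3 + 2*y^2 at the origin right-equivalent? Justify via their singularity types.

No.

The Hessian of f at 0 has rank 0. Corank 2; j^3 = x^3 is a perfect cube, so E-series; the 5-jet and mu = 8 give E_8. The Hessian of g at 0 has rank 2. Corank 0: nondegenerate Morse point, so A_1. f is E_8 but g is A_1, hence not right-equivalent.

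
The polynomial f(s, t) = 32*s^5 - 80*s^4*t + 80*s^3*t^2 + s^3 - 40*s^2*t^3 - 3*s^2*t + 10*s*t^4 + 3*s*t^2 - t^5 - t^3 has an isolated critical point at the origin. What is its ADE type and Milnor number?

Type E_{8}, Milnor number mu = 8.

The Hessian of f at 0 is [[0, 0], [0, 0]] with rank 0, so corank 2. A Groebner basis of the Jacobian ideal J(f) in C{s,t} is {t^5, s*t^3 - 7*t^4/8, s^2 - 2*s*t + t^2}; counting standard monomials gives mu = 8. Corank 2; j^3 = (s - t)^3 is a perfect cube, so E-series; the 5-jet and mu = 8 give E_8.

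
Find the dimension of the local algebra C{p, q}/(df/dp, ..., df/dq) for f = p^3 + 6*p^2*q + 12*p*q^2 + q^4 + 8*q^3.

6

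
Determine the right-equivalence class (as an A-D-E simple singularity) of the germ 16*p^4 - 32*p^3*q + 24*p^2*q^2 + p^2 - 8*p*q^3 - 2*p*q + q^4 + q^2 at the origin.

A_{3}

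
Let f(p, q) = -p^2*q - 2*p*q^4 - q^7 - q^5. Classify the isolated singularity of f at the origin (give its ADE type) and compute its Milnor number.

Type D_6, Milnor number mu = 6.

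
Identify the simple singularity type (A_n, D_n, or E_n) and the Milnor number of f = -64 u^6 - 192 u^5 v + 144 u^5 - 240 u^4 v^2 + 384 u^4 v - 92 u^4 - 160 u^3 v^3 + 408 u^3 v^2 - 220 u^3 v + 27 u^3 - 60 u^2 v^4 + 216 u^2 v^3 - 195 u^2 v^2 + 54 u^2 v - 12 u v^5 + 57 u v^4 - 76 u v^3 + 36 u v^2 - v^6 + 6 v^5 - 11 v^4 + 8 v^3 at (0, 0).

The Hessian of f at 0 has rank 0. Corank 2; j^3 = (3*u + 2*v)^3 is a perfect cube, so E-series; the 4-jet and mu = 6 give E_6.

Type E_{6}, Milnor number mu = 6.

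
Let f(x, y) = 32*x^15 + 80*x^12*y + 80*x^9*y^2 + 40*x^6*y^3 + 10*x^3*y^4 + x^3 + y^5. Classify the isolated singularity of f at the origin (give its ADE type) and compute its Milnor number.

The Hessian of f at 0 is [[0, 0], [0, 0]] with rank 0, so corank 2. A Groebner basis of the Jacobian ideal J(f) in C{x,y} is {y^4, x^2}; counting standard monomials gives mu = 8. Corank 2; j^3 = x^3 is a perfect cube, so E-series; the 5-jet and mu = 8 give E_8.

Type E8, Milnor number mu = 8.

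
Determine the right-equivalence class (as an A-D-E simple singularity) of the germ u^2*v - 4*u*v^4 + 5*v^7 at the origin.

D_{8}

The Hessian of f at 0 is [[0, 0], [0, 0]] with rank 0, so corank 2. A Groebner basis of the Jacobian ideal J(f) in C{u,v} is {2*u^2/3 + u*v^3, -u*v/2 + v^4, u^3, u^2*v}; counting standard monomials gives mu = 8. Corank 2; j^3 = u^2*v has shape L^2 M (L != M), so D-series; mu = 8 gives D_8.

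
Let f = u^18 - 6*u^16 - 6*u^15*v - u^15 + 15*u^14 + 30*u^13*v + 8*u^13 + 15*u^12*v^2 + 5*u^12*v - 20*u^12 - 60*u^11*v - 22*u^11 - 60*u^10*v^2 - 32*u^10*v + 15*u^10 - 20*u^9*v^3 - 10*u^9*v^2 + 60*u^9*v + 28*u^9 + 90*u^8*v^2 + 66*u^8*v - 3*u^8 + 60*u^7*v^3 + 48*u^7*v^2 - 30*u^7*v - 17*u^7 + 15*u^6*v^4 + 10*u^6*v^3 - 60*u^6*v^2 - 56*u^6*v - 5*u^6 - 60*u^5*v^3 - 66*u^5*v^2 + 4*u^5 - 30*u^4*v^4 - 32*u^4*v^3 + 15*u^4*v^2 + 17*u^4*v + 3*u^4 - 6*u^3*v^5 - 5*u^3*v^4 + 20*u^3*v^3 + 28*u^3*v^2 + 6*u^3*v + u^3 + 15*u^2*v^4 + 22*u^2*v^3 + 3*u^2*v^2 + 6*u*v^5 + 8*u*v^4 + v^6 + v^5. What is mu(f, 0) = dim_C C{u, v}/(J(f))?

The Hessian of f at 0 has rank 0. Corank 2; j^3 = u^3 is a perfect cube, so E-series; the 5-jet and mu = 8 give E_8.

8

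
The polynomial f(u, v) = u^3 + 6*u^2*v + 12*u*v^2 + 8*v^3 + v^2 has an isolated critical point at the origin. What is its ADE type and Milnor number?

Type A_2, Milnor number mu = 2.

The Hessian of f at 0 has rank 1. Corank 1: A-series; mu = 2 gives A_2.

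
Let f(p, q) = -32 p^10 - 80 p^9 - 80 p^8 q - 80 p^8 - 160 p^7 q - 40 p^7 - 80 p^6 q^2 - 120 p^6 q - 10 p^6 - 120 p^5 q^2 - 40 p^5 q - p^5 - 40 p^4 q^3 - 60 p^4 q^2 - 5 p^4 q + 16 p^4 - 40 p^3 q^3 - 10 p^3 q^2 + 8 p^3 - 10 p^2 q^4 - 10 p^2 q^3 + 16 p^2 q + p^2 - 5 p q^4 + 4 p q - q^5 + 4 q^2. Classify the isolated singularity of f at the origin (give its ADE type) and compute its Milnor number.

Type A_{4}, Milnor number mu = 4.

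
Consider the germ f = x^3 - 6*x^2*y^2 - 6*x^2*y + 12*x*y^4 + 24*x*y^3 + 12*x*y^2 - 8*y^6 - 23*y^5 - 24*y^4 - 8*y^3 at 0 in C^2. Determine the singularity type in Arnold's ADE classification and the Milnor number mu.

The Hessian of f at 0 has rank 0. Corank 2; j^3 = (x - 2*y)^3 is a perfect cube, so E-series; the 5-jet and mu = 8 give E_8.

Type E_{8}, Milnor number mu = 8.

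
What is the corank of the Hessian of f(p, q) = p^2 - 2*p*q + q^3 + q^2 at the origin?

1

Hessian at 0 has rank 1.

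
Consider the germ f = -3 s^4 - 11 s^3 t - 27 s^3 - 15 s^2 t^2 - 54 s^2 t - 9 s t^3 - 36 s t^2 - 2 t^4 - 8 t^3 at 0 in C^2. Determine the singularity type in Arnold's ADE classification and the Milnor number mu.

The Hessian of f at 0 has rank 0. Corank 2; j^3 = -(3*s + 2*t)^3 is a perfect cube, so E-series; the 4-jet and mu = 7 give E_7.

Type E7, Milnor number mu = 7.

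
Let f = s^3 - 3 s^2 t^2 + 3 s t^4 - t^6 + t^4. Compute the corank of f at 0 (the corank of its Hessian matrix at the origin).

2

The Hessian at 0 is [[0, 0], [0, 0]] of rank 0; hence corank 2.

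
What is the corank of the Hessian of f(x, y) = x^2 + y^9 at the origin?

The Hessian at 0 is [[2, 0], [0, 0]] of rank 1; hence corank 1.

1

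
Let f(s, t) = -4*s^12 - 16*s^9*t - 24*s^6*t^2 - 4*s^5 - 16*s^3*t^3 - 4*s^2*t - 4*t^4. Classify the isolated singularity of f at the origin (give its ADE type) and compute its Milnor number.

The Hessian of f at 0 has rank 0. Corank 2; j^3 = -4*s^2*t has shape L^2 M (L != M), so D-series; mu = 5 gives D_5.

Type D_{5}, Milnor number mu = 5.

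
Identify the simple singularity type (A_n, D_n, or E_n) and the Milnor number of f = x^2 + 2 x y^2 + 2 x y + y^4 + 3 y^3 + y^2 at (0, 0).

Type A2, Milnor number mu = 2.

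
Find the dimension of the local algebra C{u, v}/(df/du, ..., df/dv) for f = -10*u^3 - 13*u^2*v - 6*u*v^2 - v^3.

The Hessian of f at 0 has rank 0. Corank 2; j^3 = -(2*u + v)*(5*u^2 + 4*u*v + v^2) splits into three distinct lines over C (the quadratic factor has nonzero discriminant), so D_4.

4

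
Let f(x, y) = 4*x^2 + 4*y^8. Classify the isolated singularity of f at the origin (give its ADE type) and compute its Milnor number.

Type A_{7}, Milnor number mu = 7.

The Hessian of f at 0 is [[8, 0], [0, 0]] with rank 1, so corank 1. A Groebner basis of the Jacobian ideal J(f) in C{x,y} is {y^7, x}; counting standard monomials gives mu = 7. Corank 1: A-series; mu = 7 gives A_7.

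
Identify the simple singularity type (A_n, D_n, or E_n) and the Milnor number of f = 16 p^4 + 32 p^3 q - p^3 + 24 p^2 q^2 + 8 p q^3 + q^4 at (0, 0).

The Hessian of f at 0 has rank 0. Corank 2; j^3 = -p^3 is a perfect cube, so E-series; the 4-jet and mu = 6 give E_6.

Type E_{6}, Milnor number mu = 6.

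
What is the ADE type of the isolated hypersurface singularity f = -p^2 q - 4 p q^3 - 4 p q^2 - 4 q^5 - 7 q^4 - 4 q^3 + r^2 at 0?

The Hessian of f at 0 has rank 1. Corank 2; j^3 = -q*(p + 2*q)^2 has shape L^2 M (L != M), so D-series; mu = 5 gives D_5.

D_{5}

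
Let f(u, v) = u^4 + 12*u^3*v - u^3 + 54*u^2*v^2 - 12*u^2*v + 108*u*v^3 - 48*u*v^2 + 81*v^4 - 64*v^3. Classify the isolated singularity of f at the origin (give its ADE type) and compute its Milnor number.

The Hessian of f at 0 has rank 0. Corank 2; j^3 = -(u + 4*v)^3 is a perfect cube, so E-series; the 4-jet and mu = 6 give E_6.

Type E_{6}, Milnor number mu = 6.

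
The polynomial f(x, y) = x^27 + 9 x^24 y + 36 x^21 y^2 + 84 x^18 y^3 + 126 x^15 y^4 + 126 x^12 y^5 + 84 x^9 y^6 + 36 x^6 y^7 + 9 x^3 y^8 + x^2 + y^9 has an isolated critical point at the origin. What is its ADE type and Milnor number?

The Hessian of f at 0 has rank 1. Corank 1: A-series; mu = 8 gives A_8.

Type A8, Milnor number mu = 8.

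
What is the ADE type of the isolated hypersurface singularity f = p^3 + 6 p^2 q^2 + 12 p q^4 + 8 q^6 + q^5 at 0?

E_{8}

The Hessian of f at 0 has rank 0. Corank 2; j^3 = p^3 is a perfect cube, so E-series; the 5-jet and mu = 8 give E_8.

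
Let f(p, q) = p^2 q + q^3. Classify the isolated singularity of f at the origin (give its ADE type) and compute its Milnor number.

The Hessian of f at 0 is [[0, 0], [0, 0]] with rank 0, so corank 2. A Groebner basis of the Jacobian ideal J(f) in C{p,q} is {q^3, p^2 + 3*q^2, p*q}; counting standard monomials gives mu = 4. Corank 2; j^3 = q*(p^2 + q^2) splits into three distinct lines over C (the quadratic factor has nonzero discriminant), so D_4.

Type D_{4}, Milnor number mu = 4.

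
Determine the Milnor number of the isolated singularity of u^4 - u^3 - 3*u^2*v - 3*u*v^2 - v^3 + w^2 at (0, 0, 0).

6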